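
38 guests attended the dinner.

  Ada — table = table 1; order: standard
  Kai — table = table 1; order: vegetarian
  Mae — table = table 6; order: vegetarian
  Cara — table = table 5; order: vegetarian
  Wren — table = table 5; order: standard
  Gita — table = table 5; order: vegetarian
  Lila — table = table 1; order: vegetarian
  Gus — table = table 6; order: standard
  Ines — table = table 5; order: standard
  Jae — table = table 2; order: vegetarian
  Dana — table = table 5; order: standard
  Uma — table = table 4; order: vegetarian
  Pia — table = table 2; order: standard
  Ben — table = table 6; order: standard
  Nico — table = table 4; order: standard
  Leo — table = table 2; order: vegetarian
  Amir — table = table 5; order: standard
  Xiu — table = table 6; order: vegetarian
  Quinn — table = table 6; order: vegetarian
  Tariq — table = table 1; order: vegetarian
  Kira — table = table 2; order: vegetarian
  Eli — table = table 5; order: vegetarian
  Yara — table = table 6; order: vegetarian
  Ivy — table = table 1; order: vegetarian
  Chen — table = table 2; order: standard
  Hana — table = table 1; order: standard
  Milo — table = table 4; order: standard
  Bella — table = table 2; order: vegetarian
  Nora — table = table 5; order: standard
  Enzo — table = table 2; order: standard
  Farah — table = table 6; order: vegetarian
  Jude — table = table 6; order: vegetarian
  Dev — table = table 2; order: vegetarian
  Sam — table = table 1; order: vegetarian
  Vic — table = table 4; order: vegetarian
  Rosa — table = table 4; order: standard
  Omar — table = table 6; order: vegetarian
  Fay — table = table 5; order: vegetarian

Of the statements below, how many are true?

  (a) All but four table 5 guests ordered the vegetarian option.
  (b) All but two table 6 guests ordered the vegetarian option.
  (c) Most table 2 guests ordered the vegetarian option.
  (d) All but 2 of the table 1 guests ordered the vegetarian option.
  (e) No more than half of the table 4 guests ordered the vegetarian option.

(a) table 5: |A| = 9, |A ∩ B| = 4; needs |A ∖ B| = 4 — false.
(b) table 6: |A| = 9, |A ∩ B| = 7; needs |A ∖ B| = 2 — true.
(c) table 2: |A| = 8, |A ∩ B| = 5; needs |A ∩ B| > |A ∖ B| — true.
(d) table 1: |A| = 7, |A ∩ B| = 5; needs |A ∖ B| = 2 — true.
(e) table 4: |A| = 5, |A ∩ B| = 2; needs |A ∩ B| ≤ |A ∖ B| — true.

4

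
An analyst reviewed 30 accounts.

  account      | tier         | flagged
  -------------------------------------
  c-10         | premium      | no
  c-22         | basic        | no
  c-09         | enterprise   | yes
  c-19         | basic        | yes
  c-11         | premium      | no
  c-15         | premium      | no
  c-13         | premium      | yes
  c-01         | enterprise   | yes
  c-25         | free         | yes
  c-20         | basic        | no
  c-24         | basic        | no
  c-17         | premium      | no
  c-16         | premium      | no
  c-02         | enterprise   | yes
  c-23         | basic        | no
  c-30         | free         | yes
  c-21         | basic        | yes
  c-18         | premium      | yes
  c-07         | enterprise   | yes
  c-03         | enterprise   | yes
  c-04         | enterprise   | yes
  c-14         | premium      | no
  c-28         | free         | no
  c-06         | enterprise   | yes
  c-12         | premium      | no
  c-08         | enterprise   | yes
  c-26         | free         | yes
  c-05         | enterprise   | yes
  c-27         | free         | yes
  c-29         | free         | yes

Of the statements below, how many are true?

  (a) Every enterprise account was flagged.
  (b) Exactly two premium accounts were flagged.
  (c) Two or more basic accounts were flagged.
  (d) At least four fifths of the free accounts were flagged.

(a) enterprise: |A| = 9, |A ∩ B| = 9; needs A ⊆ B, i.e. every element of A is in B (|A ∖ B| = 0) — true.
(b) premium: |A| = 9, |A ∩ B| = 2; needs |A ∩ B| = 2 — true.
(c) basic: |A| = 6, |A ∩ B| = 2; needs |A ∩ B| ≥ 2 — true.
(d) free: |A| = 6, |A ∩ B| = 5; needs |A ∩ B| / |A| ≥ 4/5 — true.

4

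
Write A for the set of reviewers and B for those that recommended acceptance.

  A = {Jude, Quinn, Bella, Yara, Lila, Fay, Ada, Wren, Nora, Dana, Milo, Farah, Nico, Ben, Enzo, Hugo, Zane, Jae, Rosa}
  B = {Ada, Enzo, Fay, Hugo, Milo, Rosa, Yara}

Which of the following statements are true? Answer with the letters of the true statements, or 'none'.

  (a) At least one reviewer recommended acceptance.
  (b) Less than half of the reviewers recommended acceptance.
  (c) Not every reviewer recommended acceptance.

(a), (b), (c)

|A| = 19, |A ∩ B| = 7, |A ∖ B| = 12.
(a) A ∩ B ≠ ∅ (|A ∩ B| ≥ 1): holds.
(b) |A ∩ B| < |A ∖ B|: holds.
(c) A ⊄ B (|A ∖ B| ≥ 1): holds.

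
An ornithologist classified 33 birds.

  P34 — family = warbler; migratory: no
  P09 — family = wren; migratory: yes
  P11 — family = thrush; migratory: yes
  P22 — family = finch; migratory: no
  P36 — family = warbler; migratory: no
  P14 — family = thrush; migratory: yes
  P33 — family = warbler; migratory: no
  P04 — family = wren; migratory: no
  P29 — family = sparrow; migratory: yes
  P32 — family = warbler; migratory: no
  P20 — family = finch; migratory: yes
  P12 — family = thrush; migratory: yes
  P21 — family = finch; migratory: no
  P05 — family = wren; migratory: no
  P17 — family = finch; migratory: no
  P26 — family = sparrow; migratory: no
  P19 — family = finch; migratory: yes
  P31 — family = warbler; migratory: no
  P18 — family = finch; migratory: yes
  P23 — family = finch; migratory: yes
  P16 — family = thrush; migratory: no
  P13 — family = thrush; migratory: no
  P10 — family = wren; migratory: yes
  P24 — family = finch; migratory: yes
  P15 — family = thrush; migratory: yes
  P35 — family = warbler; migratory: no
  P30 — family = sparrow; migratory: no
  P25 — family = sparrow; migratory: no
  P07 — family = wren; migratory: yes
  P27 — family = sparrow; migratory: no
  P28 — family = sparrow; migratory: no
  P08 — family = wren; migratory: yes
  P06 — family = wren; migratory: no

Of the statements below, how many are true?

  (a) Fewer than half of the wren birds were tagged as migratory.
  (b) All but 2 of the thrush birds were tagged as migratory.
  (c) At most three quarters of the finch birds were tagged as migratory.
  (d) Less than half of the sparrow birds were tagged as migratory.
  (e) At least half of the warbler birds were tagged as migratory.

(a) wren: |A| = 7, |A ∩ B| = 4; needs |A ∩ B| < |A ∖ B| — false.
(b) thrush: |A| = 6, |A ∩ B| = 4; needs |A ∖ B| = 2 — true.
(c) finch: |A| = 8, |A ∩ B| = 5; needs |A ∩ B| / |A| ≤ 3/4 — true.
(d) sparrow: |A| = 6, |A ∩ B| = 1; needs |A ∩ B| < |A ∖ B| — true.
(e) warbler: |A| = 6, |A ∩ B| = 0; needs |A ∩ B| ≥ |A ∖ B| — false.

3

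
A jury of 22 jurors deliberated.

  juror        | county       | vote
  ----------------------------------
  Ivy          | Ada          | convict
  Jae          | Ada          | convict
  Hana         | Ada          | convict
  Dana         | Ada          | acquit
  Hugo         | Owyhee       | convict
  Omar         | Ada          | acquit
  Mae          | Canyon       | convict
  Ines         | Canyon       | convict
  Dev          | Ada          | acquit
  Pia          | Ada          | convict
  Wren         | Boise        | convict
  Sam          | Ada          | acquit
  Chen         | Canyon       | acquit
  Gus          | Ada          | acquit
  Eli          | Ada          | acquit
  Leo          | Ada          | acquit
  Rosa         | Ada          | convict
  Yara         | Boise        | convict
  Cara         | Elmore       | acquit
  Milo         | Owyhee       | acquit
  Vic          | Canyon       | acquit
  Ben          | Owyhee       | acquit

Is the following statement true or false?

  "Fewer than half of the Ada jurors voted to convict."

'Fewer than half of the Ada jurors voted to convict' holds iff |A ∩ B| < |A ∖ B|.
A (the restrictor) = {Ivy, Jae, Hana, Dana, Omar, Dev, Pia, Sam, Gus, Eli, Leo, Rosa}, |A| = 12.
A ∩ B = {Ivy, Jae, Hana, Pia, Rosa}, so |A ∩ B| = 5.
A ∖ B = {Dana, Omar, Dev, Sam, Gus, Eli, Leo}, so |A ∖ B| = 7.
5 < 7, so the statement is true.

True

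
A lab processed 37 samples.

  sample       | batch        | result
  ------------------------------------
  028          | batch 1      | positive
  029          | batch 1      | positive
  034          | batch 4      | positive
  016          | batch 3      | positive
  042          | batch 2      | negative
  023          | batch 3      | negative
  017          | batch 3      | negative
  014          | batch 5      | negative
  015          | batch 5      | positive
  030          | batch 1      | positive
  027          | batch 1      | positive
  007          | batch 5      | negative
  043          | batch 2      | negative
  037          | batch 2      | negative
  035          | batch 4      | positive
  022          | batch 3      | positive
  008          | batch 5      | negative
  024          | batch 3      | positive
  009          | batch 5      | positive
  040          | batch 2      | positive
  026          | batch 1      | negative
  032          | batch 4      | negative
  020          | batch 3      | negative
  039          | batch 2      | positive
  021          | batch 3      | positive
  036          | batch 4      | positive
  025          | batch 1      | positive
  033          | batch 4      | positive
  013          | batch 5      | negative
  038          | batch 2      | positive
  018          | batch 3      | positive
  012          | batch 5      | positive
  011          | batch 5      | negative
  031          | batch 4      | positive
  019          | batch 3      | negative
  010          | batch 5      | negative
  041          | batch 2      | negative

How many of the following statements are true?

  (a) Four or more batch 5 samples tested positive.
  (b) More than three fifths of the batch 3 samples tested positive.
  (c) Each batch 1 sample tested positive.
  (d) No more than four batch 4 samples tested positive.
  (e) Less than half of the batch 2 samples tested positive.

(a) batch 5: |A| = 9, |A ∩ B| = 3; needs |A ∩ B| ≥ 4 — false.
(b) batch 3: |A| = 9, |A ∩ B| = 5; needs |A ∩ B| / |A| > 3/5 — false.
(c) batch 1: |A| = 6, |A ∩ B| = 5; needs A ⊆ B, i.e. every element of A is in B (|A ∖ B| = 0) — false.
(d) batch 4: |A| = 6, |A ∩ B| = 5; needs |A ∩ B| ≤ 4 — false.
(e) batch 2: |A| = 7, |A ∩ B| = 3; needs |A ∩ B| < |A ∖ B| — true.

1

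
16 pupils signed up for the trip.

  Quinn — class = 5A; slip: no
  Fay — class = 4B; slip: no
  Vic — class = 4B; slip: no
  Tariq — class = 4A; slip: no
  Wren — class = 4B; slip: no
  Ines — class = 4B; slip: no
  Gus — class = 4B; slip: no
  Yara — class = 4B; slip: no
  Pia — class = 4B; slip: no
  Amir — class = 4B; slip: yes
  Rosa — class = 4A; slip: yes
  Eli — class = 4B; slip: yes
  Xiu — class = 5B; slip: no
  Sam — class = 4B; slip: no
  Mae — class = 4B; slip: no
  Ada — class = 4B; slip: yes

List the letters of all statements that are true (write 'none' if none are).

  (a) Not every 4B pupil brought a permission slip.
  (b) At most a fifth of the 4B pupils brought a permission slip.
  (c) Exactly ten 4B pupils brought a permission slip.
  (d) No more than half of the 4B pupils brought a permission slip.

(a), (d)

|A| = 12, |A ∩ B| = 3, |A ∖ B| = 9.
(a) A ⊄ B (|A ∖ B| ≥ 1): holds.
(b) |A ∩ B| / |A| ≤ 1/5: fails.
(c) |A ∩ B| = 10: fails.
(d) |A ∩ B| ≤ |A ∖ B|: holds.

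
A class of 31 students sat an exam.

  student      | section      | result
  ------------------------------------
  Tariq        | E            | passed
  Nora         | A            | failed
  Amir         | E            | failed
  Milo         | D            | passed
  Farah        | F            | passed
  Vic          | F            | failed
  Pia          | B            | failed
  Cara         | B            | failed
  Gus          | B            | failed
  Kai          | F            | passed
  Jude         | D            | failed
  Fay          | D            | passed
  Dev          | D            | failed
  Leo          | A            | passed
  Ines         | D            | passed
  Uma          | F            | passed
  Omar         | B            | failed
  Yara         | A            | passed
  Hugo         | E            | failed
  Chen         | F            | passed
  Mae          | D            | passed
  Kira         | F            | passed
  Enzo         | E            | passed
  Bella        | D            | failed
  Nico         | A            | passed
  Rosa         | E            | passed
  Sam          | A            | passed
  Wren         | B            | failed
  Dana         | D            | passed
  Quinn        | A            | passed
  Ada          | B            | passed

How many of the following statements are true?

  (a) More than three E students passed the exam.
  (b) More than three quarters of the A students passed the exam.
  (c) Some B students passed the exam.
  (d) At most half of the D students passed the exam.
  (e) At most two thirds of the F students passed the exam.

(a) E: |A| = 5, |A ∩ B| = 3; needs |A ∩ B| > 3 — false.
(b) A: |A| = 6, |A ∩ B| = 5; needs |A ∩ B| / |A| > 3/4 — true.
(c) B: |A| = 6, |A ∩ B| = 1; needs A ∩ B ≠ ∅ (|A ∩ B| ≥ 1) — true.
(d) D: |A| = 8, |A ∩ B| = 5; needs |A ∩ B| ≤ |A ∖ B| — false.
(e) F: |A| = 6, |A ∩ B| = 5; needs |A ∩ B| / |A| ≤ 2/3 — false.

2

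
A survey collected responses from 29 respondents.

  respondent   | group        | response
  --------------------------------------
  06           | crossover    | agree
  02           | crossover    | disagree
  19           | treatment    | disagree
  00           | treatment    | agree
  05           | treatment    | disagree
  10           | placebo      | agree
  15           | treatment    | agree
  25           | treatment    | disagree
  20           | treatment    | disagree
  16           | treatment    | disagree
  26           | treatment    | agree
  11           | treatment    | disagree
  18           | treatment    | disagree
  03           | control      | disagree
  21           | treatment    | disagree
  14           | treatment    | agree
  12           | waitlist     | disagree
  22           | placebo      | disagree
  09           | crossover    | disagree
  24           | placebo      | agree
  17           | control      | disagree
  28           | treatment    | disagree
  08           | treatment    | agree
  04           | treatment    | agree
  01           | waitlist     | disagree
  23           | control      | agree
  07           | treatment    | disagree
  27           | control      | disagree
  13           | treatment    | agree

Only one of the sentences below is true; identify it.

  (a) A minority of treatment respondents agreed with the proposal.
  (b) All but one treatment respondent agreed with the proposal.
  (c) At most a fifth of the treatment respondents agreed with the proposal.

(a)

|A| = 17, |A ∩ B| = 7, |A ∖ B| = 10.
(a) requires |A ∩ B| < |A ∖ B|: true.
(b) requires |A ∖ B| = 1: false.
(c) requires |A ∩ B| / |A| ≤ 1/5: false.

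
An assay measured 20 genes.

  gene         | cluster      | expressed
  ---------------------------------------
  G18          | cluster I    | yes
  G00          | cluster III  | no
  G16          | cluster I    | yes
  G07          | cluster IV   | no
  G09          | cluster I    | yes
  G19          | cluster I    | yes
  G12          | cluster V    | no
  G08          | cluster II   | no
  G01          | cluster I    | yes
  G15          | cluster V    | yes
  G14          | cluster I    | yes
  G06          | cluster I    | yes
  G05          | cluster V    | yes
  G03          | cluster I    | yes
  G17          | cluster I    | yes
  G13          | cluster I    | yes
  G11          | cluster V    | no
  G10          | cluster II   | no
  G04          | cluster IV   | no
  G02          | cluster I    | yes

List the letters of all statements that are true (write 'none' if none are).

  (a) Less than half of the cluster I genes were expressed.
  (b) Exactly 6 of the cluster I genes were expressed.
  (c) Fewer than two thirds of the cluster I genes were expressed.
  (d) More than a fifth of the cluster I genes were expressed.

|A| = 11, |A ∩ B| = 11, |A ∖ B| = 0.
(a) |A ∩ B| < |A ∖ B|: fails.
(b) |A ∩ B| = 6: fails.
(c) |A ∩ B| / |A| < 2/3: fails.
(d) |A ∩ B| / |A| > 1/5: holds.

(d)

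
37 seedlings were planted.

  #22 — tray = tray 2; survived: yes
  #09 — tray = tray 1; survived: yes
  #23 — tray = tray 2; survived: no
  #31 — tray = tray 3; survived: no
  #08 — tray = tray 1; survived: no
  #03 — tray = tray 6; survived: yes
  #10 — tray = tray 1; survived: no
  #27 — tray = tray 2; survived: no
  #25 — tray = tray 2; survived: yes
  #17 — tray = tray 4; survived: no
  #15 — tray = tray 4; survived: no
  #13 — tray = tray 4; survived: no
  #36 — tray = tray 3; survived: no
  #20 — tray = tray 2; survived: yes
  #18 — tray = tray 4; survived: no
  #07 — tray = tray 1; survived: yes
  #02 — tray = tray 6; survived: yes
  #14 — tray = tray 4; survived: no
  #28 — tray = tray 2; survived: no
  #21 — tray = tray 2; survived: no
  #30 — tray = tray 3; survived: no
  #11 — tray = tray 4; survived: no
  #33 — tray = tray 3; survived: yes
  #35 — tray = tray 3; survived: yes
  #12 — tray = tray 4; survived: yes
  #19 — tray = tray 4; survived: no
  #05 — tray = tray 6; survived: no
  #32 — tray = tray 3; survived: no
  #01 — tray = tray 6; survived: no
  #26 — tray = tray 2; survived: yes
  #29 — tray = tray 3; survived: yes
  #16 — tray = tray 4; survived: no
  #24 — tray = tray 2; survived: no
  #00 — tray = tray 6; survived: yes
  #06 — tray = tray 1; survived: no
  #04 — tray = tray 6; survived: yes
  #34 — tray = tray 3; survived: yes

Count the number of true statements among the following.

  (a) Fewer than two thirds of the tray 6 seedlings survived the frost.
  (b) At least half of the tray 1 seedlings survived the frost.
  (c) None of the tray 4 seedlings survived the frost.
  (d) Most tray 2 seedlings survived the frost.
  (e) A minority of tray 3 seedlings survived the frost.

0

(a) tray 6: |A| = 6, |A ∩ B| = 4; needs |A ∩ B| / |A| < 2/3 — false.
(b) tray 1: |A| = 5, |A ∩ B| = 2; needs |A ∩ B| ≥ |A ∖ B| — false.
(c) tray 4: |A| = 9, |A ∩ B| = 1; needs A ∩ B = ∅ (|A ∩ B| = 0) — false.
(d) tray 2: |A| = 9, |A ∩ B| = 4; needs |A ∩ B| > |A ∖ B| — false.
(e) tray 3: |A| = 8, |A ∩ B| = 4; needs |A ∩ B| < |A ∖ B| — false.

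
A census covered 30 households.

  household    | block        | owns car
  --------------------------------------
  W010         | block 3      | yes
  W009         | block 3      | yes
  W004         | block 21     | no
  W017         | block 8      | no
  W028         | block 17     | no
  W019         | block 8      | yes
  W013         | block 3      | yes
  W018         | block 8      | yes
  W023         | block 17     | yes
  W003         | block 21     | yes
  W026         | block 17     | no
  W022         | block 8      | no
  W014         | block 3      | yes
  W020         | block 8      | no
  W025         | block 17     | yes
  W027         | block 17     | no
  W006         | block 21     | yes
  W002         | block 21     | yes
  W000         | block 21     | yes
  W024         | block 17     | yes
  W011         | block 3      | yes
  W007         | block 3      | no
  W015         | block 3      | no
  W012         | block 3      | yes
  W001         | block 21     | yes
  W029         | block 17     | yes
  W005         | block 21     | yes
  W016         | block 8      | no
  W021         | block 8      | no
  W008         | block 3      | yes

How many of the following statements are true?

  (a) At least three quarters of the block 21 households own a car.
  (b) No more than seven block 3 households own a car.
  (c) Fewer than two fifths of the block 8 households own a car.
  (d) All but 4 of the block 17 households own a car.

3

(a) block 21: |A| = 7, |A ∩ B| = 6; needs |A ∩ B| / |A| ≥ 3/4 — true.
(b) block 3: |A| = 9, |A ∩ B| = 7; needs |A ∩ B| ≤ 7 — true.
(c) block 8: |A| = 7, |A ∩ B| = 2; needs |A ∩ B| / |A| < 2/5 — true.
(d) block 17: |A| = 7, |A ∩ B| = 4; needs |A ∖ B| = 4 — false.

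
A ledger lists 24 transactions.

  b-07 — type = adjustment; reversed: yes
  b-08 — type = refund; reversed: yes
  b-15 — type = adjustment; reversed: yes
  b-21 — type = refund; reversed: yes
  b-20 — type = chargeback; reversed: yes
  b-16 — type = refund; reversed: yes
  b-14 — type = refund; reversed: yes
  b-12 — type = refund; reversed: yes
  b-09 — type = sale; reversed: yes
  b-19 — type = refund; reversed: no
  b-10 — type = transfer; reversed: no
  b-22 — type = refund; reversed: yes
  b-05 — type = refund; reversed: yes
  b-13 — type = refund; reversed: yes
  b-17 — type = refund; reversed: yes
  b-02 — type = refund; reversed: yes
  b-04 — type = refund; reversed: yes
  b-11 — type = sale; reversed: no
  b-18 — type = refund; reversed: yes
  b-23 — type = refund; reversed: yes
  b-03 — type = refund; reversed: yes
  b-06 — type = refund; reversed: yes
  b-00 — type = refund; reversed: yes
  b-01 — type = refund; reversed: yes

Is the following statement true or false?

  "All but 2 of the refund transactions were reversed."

The determiner here denotes the relation: |A ∖ B| = 2.
|A| = 18, |A ∩ B| = 17, |A ∖ B| = 1.
|A ∖ B| = 1, so the statement is false.

False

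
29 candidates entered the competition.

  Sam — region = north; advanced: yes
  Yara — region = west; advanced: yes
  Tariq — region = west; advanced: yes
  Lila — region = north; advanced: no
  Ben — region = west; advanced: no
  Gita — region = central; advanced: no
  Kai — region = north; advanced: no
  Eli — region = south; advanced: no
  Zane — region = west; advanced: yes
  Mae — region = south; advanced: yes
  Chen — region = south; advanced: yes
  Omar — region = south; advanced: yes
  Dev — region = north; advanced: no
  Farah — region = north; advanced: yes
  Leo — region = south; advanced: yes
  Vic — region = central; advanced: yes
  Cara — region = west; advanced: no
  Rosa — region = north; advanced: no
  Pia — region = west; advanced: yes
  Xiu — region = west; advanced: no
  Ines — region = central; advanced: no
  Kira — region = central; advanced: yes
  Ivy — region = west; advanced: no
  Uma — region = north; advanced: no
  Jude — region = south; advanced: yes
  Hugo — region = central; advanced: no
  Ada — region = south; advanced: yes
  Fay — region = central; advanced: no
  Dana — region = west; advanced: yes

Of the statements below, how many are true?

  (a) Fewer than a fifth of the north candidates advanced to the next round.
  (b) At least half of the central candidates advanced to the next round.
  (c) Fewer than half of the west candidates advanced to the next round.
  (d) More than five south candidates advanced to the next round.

1

(a) north: |A| = 7, |A ∩ B| = 2; needs |A ∩ B| / |A| < 1/5 — false.
(b) central: |A| = 6, |A ∩ B| = 2; needs |A ∩ B| ≥ |A ∖ B| — false.
(c) west: |A| = 9, |A ∩ B| = 5; needs |A ∩ B| < |A ∖ B| — false.
(d) south: |A| = 7, |A ∩ B| = 6; needs |A ∩ B| > 5 — true.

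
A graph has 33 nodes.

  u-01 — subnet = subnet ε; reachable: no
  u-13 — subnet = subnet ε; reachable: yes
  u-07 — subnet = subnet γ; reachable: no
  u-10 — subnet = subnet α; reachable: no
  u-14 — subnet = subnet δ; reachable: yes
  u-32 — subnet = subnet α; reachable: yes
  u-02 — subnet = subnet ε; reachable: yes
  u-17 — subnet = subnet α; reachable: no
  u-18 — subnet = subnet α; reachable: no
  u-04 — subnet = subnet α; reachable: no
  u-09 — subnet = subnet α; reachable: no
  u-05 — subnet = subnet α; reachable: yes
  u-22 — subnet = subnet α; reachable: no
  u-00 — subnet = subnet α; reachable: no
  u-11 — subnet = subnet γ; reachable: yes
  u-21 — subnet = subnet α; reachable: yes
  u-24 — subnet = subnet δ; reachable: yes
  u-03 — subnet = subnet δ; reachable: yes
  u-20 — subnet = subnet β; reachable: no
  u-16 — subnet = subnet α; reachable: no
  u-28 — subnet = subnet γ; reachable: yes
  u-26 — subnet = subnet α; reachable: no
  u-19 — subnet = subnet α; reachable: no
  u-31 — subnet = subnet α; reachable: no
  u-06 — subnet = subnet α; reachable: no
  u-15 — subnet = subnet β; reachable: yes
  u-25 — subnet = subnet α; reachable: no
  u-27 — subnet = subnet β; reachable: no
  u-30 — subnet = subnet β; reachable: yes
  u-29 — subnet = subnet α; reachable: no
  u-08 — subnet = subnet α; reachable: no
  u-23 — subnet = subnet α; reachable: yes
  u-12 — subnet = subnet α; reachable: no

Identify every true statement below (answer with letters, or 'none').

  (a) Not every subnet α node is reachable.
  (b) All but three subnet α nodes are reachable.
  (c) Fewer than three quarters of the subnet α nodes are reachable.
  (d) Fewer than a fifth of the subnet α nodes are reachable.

(a), (c)

|A| = 20, |A ∩ B| = 4, |A ∖ B| = 16.
(a) A ⊄ B (|A ∖ B| ≥ 1): holds.
(b) |A ∖ B| = 3: fails.
(c) |A ∩ B| / |A| < 3/4: holds.
(d) |A ∩ B| / |A| < 1/5: fails.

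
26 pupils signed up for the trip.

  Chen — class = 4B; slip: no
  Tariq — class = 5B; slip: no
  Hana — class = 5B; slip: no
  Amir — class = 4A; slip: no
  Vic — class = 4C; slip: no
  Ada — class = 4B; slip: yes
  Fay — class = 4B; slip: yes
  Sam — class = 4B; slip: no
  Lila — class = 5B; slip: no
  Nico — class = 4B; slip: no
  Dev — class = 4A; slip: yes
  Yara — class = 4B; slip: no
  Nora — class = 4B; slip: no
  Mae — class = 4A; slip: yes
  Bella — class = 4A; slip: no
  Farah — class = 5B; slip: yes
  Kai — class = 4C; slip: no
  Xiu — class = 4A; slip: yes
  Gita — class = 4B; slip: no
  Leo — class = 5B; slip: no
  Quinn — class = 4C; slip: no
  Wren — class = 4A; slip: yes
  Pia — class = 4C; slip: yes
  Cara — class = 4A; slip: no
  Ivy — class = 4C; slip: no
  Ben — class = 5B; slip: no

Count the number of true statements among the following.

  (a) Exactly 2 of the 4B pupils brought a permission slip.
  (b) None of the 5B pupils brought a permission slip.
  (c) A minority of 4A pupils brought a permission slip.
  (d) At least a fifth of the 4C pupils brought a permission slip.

(a) 4B: |A| = 8, |A ∩ B| = 2; needs |A ∩ B| = 2 — true.
(b) 5B: |A| = 6, |A ∩ B| = 1; needs A ∩ B = ∅ (|A ∩ B| = 0) — false.
(c) 4A: |A| = 7, |A ∩ B| = 4; needs |A ∩ B| < |A ∖ B| — false.
(d) 4C: |A| = 5, |A ∩ B| = 1; needs |A ∩ B| / |A| ≥ 1/5 — true.

2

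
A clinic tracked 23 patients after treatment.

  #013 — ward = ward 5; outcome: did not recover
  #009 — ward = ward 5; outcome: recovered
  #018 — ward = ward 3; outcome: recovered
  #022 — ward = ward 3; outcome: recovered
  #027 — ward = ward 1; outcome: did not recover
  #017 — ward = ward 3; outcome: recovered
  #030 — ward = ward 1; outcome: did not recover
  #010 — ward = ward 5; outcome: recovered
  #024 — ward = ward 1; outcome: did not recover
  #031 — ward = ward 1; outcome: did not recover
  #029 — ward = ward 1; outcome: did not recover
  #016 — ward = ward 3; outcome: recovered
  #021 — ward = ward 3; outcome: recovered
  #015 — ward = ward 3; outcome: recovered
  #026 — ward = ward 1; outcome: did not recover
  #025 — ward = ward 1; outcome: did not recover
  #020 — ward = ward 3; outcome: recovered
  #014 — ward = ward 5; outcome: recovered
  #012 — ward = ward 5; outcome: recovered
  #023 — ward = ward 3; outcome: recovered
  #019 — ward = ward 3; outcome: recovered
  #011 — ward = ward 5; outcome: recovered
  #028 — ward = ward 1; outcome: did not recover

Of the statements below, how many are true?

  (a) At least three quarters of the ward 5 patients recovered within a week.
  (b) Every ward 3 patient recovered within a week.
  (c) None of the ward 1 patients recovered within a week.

3

(a) ward 5: |A| = 6, |A ∩ B| = 5; needs |A ∩ B| / |A| ≥ 3/4 — true.
(b) ward 3: |A| = 9, |A ∩ B| = 9; needs A ⊆ B, i.e. every element of A is in B (|A ∖ B| = 0) — true.
(c) ward 1: |A| = 8, |A ∩ B| = 0; needs A ∩ B = ∅ (|A ∩ B| = 0) — true.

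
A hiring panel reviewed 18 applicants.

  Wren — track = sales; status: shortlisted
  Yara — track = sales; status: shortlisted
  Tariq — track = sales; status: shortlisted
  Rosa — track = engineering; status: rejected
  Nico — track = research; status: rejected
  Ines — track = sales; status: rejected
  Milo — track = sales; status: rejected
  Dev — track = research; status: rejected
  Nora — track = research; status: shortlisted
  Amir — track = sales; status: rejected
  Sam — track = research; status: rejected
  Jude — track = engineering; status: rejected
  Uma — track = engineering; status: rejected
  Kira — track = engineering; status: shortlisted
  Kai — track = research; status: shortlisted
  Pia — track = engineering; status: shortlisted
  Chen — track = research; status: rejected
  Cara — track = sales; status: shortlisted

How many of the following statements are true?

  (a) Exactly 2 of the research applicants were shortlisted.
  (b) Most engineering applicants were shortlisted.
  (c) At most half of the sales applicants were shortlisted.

1

(a) research: |A| = 6, |A ∩ B| = 2; needs |A ∩ B| = 2 — true.
(b) engineering: |A| = 5, |A ∩ B| = 2; needs |A ∩ B| > |A ∖ B| — false.
(c) sales: |A| = 7, |A ∩ B| = 4; needs |A ∩ B| ≤ |A ∖ B| — false.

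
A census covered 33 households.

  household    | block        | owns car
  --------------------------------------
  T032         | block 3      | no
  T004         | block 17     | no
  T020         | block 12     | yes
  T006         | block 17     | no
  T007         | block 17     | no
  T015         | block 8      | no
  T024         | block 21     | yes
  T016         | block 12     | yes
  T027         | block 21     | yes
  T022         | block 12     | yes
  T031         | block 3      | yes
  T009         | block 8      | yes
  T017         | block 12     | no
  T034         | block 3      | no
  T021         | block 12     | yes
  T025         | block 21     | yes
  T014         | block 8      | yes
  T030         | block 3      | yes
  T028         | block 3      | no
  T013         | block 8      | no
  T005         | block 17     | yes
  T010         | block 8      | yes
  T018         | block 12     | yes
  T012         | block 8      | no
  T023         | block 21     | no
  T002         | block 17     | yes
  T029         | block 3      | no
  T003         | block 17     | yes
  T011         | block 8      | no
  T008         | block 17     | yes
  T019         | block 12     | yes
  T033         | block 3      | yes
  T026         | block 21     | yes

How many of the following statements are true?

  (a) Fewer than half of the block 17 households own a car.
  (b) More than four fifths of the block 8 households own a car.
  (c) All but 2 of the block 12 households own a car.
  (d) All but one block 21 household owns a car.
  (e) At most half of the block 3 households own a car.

2

(a) block 17: |A| = 7, |A ∩ B| = 4; needs |A ∩ B| < |A ∖ B| — false.
(b) block 8: |A| = 7, |A ∩ B| = 3; needs |A ∩ B| / |A| > 4/5 — false.
(c) block 12: |A| = 7, |A ∩ B| = 6; needs |A ∖ B| = 2 — false.
(d) block 21: |A| = 5, |A ∩ B| = 4; needs |A ∖ B| = 1 — true.
(e) block 3: |A| = 7, |A ∩ B| = 3; needs |A ∩ B| ≤ |A ∖ B| — true.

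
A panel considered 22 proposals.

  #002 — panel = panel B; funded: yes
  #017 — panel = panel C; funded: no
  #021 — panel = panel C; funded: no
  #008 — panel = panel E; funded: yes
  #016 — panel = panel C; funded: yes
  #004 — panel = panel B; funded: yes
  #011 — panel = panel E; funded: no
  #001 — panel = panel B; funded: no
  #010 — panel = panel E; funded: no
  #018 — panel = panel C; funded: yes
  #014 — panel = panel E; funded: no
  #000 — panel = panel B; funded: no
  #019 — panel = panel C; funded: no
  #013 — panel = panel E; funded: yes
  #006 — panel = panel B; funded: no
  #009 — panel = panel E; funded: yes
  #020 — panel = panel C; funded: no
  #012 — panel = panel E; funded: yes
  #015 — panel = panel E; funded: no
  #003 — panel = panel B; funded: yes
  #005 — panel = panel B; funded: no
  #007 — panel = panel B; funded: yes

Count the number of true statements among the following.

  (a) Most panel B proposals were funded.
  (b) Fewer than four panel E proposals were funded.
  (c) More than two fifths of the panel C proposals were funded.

(a) panel B: |A| = 8, |A ∩ B| = 4; needs |A ∩ B| > |A ∖ B| — false.
(b) panel E: |A| = 8, |A ∩ B| = 4; needs |A ∩ B| < 4 — false.
(c) panel C: |A| = 6, |A ∩ B| = 2; needs |A ∩ B| / |A| > 2/5 — false.

0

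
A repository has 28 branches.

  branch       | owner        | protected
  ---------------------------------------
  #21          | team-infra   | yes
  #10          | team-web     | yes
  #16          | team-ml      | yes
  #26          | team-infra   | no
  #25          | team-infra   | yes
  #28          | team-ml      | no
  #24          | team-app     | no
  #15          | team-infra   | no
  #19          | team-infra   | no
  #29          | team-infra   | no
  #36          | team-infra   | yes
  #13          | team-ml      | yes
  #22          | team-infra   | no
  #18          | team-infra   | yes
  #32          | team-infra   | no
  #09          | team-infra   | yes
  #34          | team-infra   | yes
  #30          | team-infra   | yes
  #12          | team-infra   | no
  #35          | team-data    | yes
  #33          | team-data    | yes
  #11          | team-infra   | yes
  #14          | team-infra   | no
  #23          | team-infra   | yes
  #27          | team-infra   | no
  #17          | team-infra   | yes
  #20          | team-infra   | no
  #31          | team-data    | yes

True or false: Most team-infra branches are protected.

Truth condition: |A ∩ B| > |A ∖ B|.
|A| = 20, |A ∩ B| = 10, |A ∖ B| = 10.
10 = 10, so the statement is false.

False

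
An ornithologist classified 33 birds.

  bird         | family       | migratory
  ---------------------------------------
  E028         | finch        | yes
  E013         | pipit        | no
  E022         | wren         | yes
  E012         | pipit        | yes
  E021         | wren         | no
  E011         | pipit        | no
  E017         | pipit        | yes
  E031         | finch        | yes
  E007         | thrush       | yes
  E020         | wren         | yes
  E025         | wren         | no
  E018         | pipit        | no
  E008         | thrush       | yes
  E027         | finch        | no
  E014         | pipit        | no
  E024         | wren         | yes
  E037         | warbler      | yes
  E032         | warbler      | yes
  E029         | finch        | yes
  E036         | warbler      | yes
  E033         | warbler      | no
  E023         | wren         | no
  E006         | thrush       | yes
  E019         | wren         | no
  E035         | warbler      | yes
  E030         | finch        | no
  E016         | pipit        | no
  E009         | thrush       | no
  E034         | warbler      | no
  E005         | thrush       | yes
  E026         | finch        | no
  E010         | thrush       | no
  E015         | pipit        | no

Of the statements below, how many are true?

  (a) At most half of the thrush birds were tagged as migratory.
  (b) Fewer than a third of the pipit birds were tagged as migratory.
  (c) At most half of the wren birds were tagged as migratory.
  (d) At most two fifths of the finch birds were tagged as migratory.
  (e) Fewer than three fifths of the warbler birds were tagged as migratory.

2

(a) thrush: |A| = 6, |A ∩ B| = 4; needs |A ∩ B| ≤ |A ∖ B| — false.
(b) pipit: |A| = 8, |A ∩ B| = 2; needs |A ∩ B| / |A| < 1/3 — true.
(c) wren: |A| = 7, |A ∩ B| = 3; needs |A ∩ B| ≤ |A ∖ B| — true.
(d) finch: |A| = 6, |A ∩ B| = 3; needs |A ∩ B| / |A| ≤ 2/5 — false.
(e) warbler: |A| = 6, |A ∩ B| = 4; needs |A ∩ B| / |A| < 3/5 — false.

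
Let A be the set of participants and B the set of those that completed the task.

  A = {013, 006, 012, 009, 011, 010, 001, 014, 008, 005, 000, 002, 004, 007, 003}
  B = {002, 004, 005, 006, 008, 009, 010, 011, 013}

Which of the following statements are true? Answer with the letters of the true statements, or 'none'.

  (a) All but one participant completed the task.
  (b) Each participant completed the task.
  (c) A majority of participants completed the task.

|A| = 15, |A ∩ B| = 9, |A ∖ B| = 6.
(a) |A ∖ B| = 1: fails.
(b) A ⊆ B, i.e. every element of A is in B (|A ∖ B| = 0): fails.
(c) |A ∩ B| > |A ∖ B|: holds.

(c)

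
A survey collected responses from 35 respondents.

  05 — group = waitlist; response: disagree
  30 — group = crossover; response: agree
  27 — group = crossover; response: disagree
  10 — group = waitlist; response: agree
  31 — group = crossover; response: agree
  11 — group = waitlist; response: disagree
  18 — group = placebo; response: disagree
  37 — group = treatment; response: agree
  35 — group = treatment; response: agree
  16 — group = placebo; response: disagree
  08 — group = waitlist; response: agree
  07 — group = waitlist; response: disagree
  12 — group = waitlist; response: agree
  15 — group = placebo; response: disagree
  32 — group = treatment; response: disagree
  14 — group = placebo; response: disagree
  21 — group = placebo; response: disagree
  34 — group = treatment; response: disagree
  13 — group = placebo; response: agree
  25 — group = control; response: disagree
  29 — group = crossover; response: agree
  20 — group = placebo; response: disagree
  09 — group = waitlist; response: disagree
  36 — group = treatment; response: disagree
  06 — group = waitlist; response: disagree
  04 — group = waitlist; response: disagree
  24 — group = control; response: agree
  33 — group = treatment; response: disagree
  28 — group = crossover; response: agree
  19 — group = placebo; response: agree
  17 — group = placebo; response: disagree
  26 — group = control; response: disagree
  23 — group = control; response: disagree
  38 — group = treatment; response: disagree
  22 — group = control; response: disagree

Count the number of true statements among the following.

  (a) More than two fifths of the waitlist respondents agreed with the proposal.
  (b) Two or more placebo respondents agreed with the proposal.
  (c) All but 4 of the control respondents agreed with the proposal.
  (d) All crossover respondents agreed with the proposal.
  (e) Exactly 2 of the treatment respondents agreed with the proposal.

3

(a) waitlist: |A| = 9, |A ∩ B| = 3; needs |A ∩ B| / |A| > 2/5 — false.
(b) placebo: |A| = 9, |A ∩ B| = 2; needs |A ∩ B| ≥ 2 — true.
(c) control: |A| = 5, |A ∩ B| = 1; needs |A ∖ B| = 4 — true.
(d) crossover: |A| = 5, |A ∩ B| = 4; needs A ⊆ B, i.e. every element of A is in B (|A ∖ B| = 0) — false.
(e) treatment: |A| = 7, |A ∩ B| = 2; needs |A ∩ B| = 2 — true.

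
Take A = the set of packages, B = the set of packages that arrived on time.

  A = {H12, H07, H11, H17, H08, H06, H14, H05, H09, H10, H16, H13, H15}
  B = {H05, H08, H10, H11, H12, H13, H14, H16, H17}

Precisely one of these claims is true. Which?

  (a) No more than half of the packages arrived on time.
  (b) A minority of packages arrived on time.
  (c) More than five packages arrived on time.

|A| = 13, |A ∩ B| = 9, |A ∖ B| = 4.
(a) requires |A ∩ B| ≤ |A ∖ B|: false.
(b) requires |A ∩ B| < |A ∖ B|: false.
(c) requires |A ∩ B| > 5: true.

(c)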